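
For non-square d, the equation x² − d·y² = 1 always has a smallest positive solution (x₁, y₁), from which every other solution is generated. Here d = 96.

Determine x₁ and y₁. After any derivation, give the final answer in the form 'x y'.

[9; 1,3,1,18] for √96; ℓ=4 ⇒ convergent index 3
a_0=9:  p_0=9·1+0=9,  q_0=9·0+1=1
a_1=1:  p_1=1·9+1=10,  q_1=1·1+0=1
a_2=3:  p_2=3·10+9=39,  q_2=3·1+1=4
a_3=1:  p_3=1·39+10=49,  q_3=1·4+1=5
(x₁, y₁) = (49, 5);  49² − 96·5² = 1 ✓

49 5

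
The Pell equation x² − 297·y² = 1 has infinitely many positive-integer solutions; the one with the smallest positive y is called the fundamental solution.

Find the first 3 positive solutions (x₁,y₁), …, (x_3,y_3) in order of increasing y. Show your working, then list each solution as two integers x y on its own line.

48599 2820
4723725601 274098360
459136680917399 26641812392460

√297 = [17; 4,3,1,1,2,1,1,3,4,34, …], period ℓ=10 (even) → k=9
a_0=17:  p_0=17·1+0=17,  q_0=17·0+1=1
…
a_3=1:  p_3=1·224+69=293,  q_3=1·13+4=17
a_4=1:  p_4=1·293+224=517,  q_4=1·17+13=30
…
a_6=1:  p_6=1·1327+517=1844,  q_6=1·77+30=107
a_7=1:  p_7=1·1844+1327=3171,  q_7=1·107+77=184
a_8=3:  p_8=3·3171+1844=11357,  q_8=3·184+107=659
a_9=4:  p_9=4·11357+3171=48599,  q_9=4·659+184=2820
fundamental: x₁=48599, y₁=2820  (since 2361862801 − 297·7952400 = 1)
(48599+2820√297)^2 = 4723725601 + 274098360√297
(48599+2820√297)^3 = 459136680917399 + 26641812392460√297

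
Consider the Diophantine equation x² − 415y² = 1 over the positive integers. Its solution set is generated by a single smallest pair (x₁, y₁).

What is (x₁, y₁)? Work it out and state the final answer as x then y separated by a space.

18412804 903849

√415 = [20; 2,1,2,4,6,…,1,2,40, …], period ℓ=16 (even) → k=15
i=0: a=20 ⇒ p=20, q=1
i=1: a=2 ⇒ p=41, q=2
i=2: a=1 ⇒ p=61, q=3
…
i=4: a=4 ⇒ p=713, q=35
i=5: a=6 ⇒ p=4441, q=218
i=6: a=1 ⇒ p=5154, q=253
…
i=10: a=1 ⇒ p=77473, q=3803
…
i=13: a=2 ⇒ p=4730294, q=232201
i=14: a=1 ⇒ p=6841255, q=335824
i=15: a=2 ⇒ p=18412804, q=903849
fundamental: x₁=18412804, y₁=903849  (since 339031351142416 − 415·816943014801 = 1)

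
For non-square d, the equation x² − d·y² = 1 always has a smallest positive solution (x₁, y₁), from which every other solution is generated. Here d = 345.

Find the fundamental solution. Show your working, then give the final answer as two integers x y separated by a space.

√345 = [18; 1,1,2,1,6,1,2,1,1,36, …], period ℓ=10 (even) → k=9
step 0: (18, 1)  from 18·(1,0) + (0,1)
step 1: (19, 1)  from 1·(18,1) + (1,0)
step 2: (37, 2)  from 1·(19,1) + (18,1)
step 3: (93, 5)  from 2·(37,2) + (19,1)
step 4: (130, 7)  from 1·(93,5) + (37,2)
…
step 6: (1003, 54)  from 1·(873,47) + (130,7)
step 7: (2879, 155)  from 2·(1003,54) + (873,47)
step 8: (3882, 209)  from 1·(2879,155) + (1003,54)
step 9: (6761, 364)  from 1·(3882,209) + (2879,155)
→ (6761, 364).  Check: 6761²=45711121, 345·364²=45711120, difference 1.

6761 364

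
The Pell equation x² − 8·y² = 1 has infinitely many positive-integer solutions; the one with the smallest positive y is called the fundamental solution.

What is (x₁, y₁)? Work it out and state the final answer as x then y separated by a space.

3 1

√8 → a₀=2, period (1,4); ℓ=2 even so k=1
a_0=2:  p_0=2·1+0=2,  q_0=2·0+1=1
a_1=1:  p_1=1·2+1=3,  q_1=1·1+0=1
→ (3, 1).  Check: 3²=9, 8·1²=8, difference 1.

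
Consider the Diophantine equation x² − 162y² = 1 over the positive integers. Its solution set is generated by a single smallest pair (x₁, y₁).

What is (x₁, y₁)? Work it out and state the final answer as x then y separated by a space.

[12; 1,2,1,2,12,2,1,2,1,24] for √162; ℓ=10 ⇒ convergent index 9
i=0: a=12 ⇒ p=12, q=1
…
i=4: a=2 ⇒ p=140, q=11
…
i=8: a=2 ⇒ p=14268, q=1121
i=9: a=1 ⇒ p=19601, q=1540
→ (19601, 1540).  Check: 19601²=384199201, 162·1540²=384199200, difference 1.

19601 1540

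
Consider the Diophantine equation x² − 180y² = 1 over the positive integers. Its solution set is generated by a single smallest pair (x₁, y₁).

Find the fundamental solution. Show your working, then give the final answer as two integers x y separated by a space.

161 12

[13; 2,2,2,26] for √180; ℓ=4 ⇒ convergent index 3
i=0: a=13 ⇒ p=13, q=1
i=1: a=2 ⇒ p=27, q=2
i=2: a=2 ⇒ p=67, q=5
i=3: a=2 ⇒ p=161, q=12
→ (161, 12).  Check: 161²=25921, 180·12²=25920, difference 1.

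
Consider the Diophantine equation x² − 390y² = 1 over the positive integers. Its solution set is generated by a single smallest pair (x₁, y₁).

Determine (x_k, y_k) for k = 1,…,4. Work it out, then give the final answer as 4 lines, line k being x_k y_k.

79 4
12481 632
1971919 99852
311550721 15775984

√390 = [19; 1,2,1,38, …], period ℓ=4 (even) → k=3
step 0: (19, 1)  from 19·(1,0) + (0,1)
step 1: (20, 1)  from 1·(19,1) + (1,0)
step 2: (59, 3)  from 2·(20,1) + (19,1)
step 3: (79, 4)  from 1·(59,3) + (20,1)
→ (79, 4).  Check: 79²=6241, 390·4²=6240, difference 1.
(x_2, y_2) = (79·79 + 390·4·4, 79·4 + 4·79) = (12481, 632)
(x_3, y_3) = (79·12481 + 390·4·632, 79·632 + 4·12481) = (1971919, 99852)
(x_4, y_4) = (79·1971919 + 390·4·99852, 79·99852 + 4·1971919) = (311550721, 15775984)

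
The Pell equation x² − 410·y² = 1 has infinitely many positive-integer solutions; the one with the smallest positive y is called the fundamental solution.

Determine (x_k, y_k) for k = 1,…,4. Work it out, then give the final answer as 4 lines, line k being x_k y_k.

81 4
13121 648
2125521 104972
344321281 17004816

d=410: √d = [20; 4,40] (ℓ=2, even), read p_1/q_1
a_0=20:  p_0=20·1+0=20,  q_0=20·0+1=1
a_1=4:  p_1=4·20+1=81,  q_1=4·1+0=4
fundamental: x₁=81, y₁=4  (since 6561 − 410·16 = 1)
(81+4√410)^2 = 13121 + 648√410
(81+4√410)^3 = 2125521 + 104972√410
(81+4√410)^4 = 344321281 + 17004816√410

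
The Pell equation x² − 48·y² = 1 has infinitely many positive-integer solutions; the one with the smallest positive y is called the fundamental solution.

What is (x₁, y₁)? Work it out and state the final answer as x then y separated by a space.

√48 = [6; 1,12, …], period ℓ=2 (even) → k=1
k=0  a_k=6  p_k/q_k = 6/1
k=1  a_k=1  p_k/q_k = 7/1
(x₁, y₁) = (7, 1);  7² − 48·1² = 1 ✓

7 1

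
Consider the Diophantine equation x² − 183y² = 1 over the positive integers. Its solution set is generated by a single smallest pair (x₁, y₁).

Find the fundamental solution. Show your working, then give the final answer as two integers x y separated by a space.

487 36

√183 → a₀=13, period (1,1,8,1,1,26); ℓ=6 even so k=5
a_0=13:  p_0=13·1+0=13,  q_0=13·0+1=1
a_1=1:  p_1=1·13+1=14,  q_1=1·1+0=1
a_2=1:  p_2=1·14+13=27,  q_2=1·1+1=2
a_3=8:  p_3=8·27+14=230,  q_3=8·2+1=17
a_4=1:  p_4=1·230+27=257,  q_4=1·17+2=19
a_5=1:  p_5=1·257+230=487,  q_5=1·19+17=36
→ (487, 36).  Check: 487²=237169, 183·36²=237168, difference 1.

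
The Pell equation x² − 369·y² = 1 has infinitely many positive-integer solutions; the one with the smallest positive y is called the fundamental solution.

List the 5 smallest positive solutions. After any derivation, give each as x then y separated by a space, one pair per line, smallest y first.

8396801 437120
141012534067201 7340819306240
2368108374136006451201 123278797782910239360
39769069528107045198367948801 2070295065004669620717268480
667865925565355162349028245713920001 34767711344252426473018978470025600

d=369: √d = [19; 4,1,3,2,7,4,7,2,3,1,4,38] (ℓ=12, even), read p_11/q_11
step 0: (19, 1)  from 19·(1,0) + (0,1)
step 1: (77, 4)  from 4·(19,1) + (1,0)
step 2: (96, 5)  from 1·(77,4) + (19,1)
step 3: (365, 19)  from 3·(96,5) + (77,4)
step 4: (826, 43)  from 2·(365,19) + (96,5)
…
step 8: (393504, 20485)  from 2·(184045,9581) + (25414,1323)
…
step 10: (1758061, 91521)  from 1·(1364557,71036) + (393504,20485)
step 11: (8396801, 437120)  from 4·(1758061,91521) + (1364557,71036)
fundamental: x₁=8396801, y₁=437120  (since 70506267033601 − 369·191073894400 = 1)
(x_2, y_2) = (8396801·8396801 + 369·437120·437120, 8396801·437120 + 437120·8396801) = (141012534067201, 7340819306240)
(x_3, y_3) = (8396801·141012534067201 + 369·437120·7340819306240, 8396801·7340819306240 + 437120·141012534067201) = (2368108374136006451201, 123278797782910239360)
(x_4, y_4) = (8396801·2368108374136006451201 + 369·437120·123278797782910239360, 8396801·123278797782910239360 + 437120·2368108374136006451201) = (39769069528107045198367948801, 2070295065004669620717268480)
(x_5, y_5) = (8396801·39769069528107045198367948801 + 369·437120·2070295065004669620717268480, 8396801·2070295065004669620717268480 + 437120·39769069528107045198367948801) = (667865925565355162349028245713920001, 34767711344252426473018978470025600)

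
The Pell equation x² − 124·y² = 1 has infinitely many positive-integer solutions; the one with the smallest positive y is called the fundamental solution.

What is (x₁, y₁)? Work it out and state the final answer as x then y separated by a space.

√124 → a₀=11, period (7,2,1,1,1,…,2,7,22); ℓ=16 even so k=15
step 0: (11, 1)  from 11·(1,0) + (0,1)
…
step 2: (167, 15)  from 2·(78,7) + (11,1)
…
step 5: (657, 59)  from 1·(412,37) + (245,22)
step 6: (2383, 214)  from 3·(657,59) + (412,37)
…
step 10: (67292, 6043)  from 3·(17583,1579) + (14543,1306)
step 11: (84875, 7622)  from 1·(67292,6043) + (17583,1579)
step 12: (152167, 13665)  from 1·(84875,7622) + (67292,6043)
…
step 14: (626251, 56239)  from 2·(237042,21287) + (152167,13665)
step 15: (4620799, 414960)  from 7·(626251,56239) + (237042,21287)
(x₁, y₁) = (4620799, 414960);  4620799² − 124·414960² = 1 ✓

4620799 414960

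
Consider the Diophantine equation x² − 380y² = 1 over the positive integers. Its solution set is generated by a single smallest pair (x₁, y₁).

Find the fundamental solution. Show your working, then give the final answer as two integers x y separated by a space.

39 2

d=380: √d = [19; 2,38] (ℓ=2, even), read p_1/q_1
i=0: a=19 ⇒ p=19, q=1
i=1: a=2 ⇒ p=39, q=2
→ (39, 2).  Check: 39²=1521, 380·2²=1520, difference 1.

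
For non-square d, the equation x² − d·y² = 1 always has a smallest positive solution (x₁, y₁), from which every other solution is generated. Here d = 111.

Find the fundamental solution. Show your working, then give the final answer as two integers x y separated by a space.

295 28

d=111: √d = [10; 1,1,6,1,1,20] (ℓ=6, even), read p_5/q_5
step 0: (10, 1)  from 10·(1,0) + (0,1)
step 1: (11, 1)  from 1·(10,1) + (1,0)
step 2: (21, 2)  from 1·(11,1) + (10,1)
…
step 4: (158, 15)  from 1·(137,13) + (21,2)
step 5: (295, 28)  from 1·(158,15) + (137,13)
fundamental: x₁=295, y₁=28  (since 87025 − 111·784 = 1)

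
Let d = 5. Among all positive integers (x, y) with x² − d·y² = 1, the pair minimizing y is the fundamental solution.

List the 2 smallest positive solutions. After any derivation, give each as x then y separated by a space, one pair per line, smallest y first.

√5 = [2; 4, …], period ℓ=1 (odd) → k=1
step 0: (2, 1)  from 2·(1,0) + (0,1)
step 1: (9, 4)  from 4·(2,1) + (1,0)
(x₁, y₁) = (9, 4);  9² − 5·4² = 1 ✓
k=2:  x_2 = 9·9+5·4·4 = 161,  y_2 = 9·4+4·9 = 72

9 4
161 72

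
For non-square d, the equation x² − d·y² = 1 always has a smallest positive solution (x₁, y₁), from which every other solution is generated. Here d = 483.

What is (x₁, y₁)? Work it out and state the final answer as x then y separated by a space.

22 1

[21; 1,42] for √483; ℓ=2 ⇒ convergent index 1
step 0: (21, 1)  from 21·(1,0) + (0,1)
step 1: (22, 1)  from 1·(21,1) + (1,0)
(x₁, y₁) = (22, 1);  22² − 483·1² = 1 ✓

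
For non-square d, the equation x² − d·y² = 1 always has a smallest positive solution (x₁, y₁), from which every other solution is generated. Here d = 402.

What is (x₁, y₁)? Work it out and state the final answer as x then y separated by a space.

401 20

[20; 20,40] for √402; ℓ=2 ⇒ convergent index 1
step 0: (20, 1)  from 20·(1,0) + (0,1)
step 1: (401, 20)  from 20·(20,1) + (1,0)
fundamental: x₁=401, y₁=20  (since 160801 − 402·400 = 1)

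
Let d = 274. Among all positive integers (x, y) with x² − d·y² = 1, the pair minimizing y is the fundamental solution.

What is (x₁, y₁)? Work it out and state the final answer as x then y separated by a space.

[16; 1,1,4,4,1,1,32] for √274; ℓ=7 ⇒ convergent index 13
k=0  a_k=16  p_k/q_k = 16/1
k=1  a_k=1  p_k/q_k = 17/1
k=2  a_k=1  p_k/q_k = 33/2
…
k=5  a_k=1  p_k/q_k = 778/47
k=6  a_k=1  p_k/q_k = 1407/85
k=7  a_k=32  p_k/q_k = 45802/2767
k=8  a_k=1  p_k/q_k = 47209/2852
k=9  a_k=1  p_k/q_k = 93011/5619
k=10  a_k=4  p_k/q_k = 419253/25328
k=11  a_k=4  p_k/q_k = 1770023/106931
k=12  a_k=1  p_k/q_k = 2189276/132259
k=13  a_k=1  p_k/q_k = 3959299/239190
fundamental: x₁=3959299, y₁=239190  (since 15676048571401 − 274·57211856100 = 1)

3959299 239190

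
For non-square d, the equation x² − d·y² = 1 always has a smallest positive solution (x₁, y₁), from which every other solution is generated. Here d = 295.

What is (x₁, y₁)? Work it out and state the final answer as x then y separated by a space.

√295 → a₀=17, period (5,1,2,3,2,6,2,3,2,1,5,34); ℓ=12 even so k=11
a_0=17:  p_0=17·1+0=17,  q_0=17·0+1=1
a_1=5:  p_1=5·17+1=86,  q_1=5·1+0=5
…
a_3=2:  p_3=2·103+86=292,  q_3=2·6+5=17
…
a_7=2:  p_7=2·14479+2250=31208,  q_7=2·843+131=1817
a_8=3:  p_8=3·31208+14479=108103,  q_8=3·1817+843=6294
a_9=2:  p_9=2·108103+31208=247414,  q_9=2·6294+1817=14405
a_10=1:  p_10=1·247414+108103=355517,  q_10=1·14405+6294=20699
a_11=5:  p_11=5·355517+247414=2024999,  q_11=5·20699+14405=117900
(x₁, y₁) = (2024999, 117900);  2024999² − 295·117900² = 1 ✓

2024999 117900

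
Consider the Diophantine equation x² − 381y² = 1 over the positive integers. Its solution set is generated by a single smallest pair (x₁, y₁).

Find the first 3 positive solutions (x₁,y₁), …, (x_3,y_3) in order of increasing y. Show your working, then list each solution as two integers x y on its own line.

d=381: √d = [19; 1,1,12,1,1,38] (ℓ=6, even), read p_5/q_5
a_0=19:  p_0=19·1+0=19,  q_0=19·0+1=1
a_1=1:  p_1=1·19+1=20,  q_1=1·1+0=1
…
a_4=1:  p_4=1·488+39=527,  q_4=1·25+2=27
a_5=1:  p_5=1·527+488=1015,  q_5=1·27+25=52
(x₁, y₁) = (1015, 52);  1015² − 381·52² = 1 ✓
n=2: (1015,52)∘(1015,52) = (1015·1015+381·52·52, 1015·52+52·1015) = (2060449,105560)
n=3: (2060449,105560)∘(1015,52) = (1015·2060449+381·52·105560, 1015·105560+52·2060449) = (4182710455,214286748)

1015 52
2060449 105560
4182710455 214286748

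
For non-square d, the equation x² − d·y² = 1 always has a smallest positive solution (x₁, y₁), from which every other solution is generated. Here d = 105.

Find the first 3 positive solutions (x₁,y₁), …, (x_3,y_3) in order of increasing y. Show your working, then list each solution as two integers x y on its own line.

41 4
3361 328
275561 26892

[10; 4,20] for √105; ℓ=2 ⇒ convergent index 1
i=0: a=10 ⇒ p=10, q=1
i=1: a=4 ⇒ p=41, q=4
fundamental: x₁=41, y₁=4  (since 1681 − 105·16 = 1)
(41+4√105)^2 = 3361 + 328√105
(41+4√105)^3 = 275561 + 26892√105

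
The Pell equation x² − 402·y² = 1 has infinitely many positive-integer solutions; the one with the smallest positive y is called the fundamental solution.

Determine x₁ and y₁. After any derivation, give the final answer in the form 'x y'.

401 20

[20; 20,40] for √402; ℓ=2 ⇒ convergent index 1
k=0  a_k=20  p_k/q_k = 20/1
k=1  a_k=20  p_k/q_k = 401/20
(x₁, y₁) = (401, 20);  401² − 402·20² = 1 ✓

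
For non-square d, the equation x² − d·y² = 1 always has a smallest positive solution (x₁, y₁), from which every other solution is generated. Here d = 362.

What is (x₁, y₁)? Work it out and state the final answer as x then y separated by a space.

723 38

d=362: √d = [19; 38] (ℓ=1, odd), read p_1/q_1
k=0  a_k=19  p_k/q_k = 19/1
k=1  a_k=38  p_k/q_k = 723/38
(x₁, y₁) = (723, 38);  723² − 362·38² = 1 ✓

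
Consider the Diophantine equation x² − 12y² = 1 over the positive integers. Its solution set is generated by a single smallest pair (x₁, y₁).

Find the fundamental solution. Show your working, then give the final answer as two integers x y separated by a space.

7 2

√12 → a₀=3, period (2,6); ℓ=2 even so k=1
i=0: a=3 ⇒ p=3, q=1
i=1: a=2 ⇒ p=7, q=2
→ (7, 2).  Check: 7²=49, 12·2²=48, difference 1.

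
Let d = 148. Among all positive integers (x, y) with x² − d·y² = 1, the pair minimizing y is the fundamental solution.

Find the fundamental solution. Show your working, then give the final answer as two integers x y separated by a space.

√148 → a₀=12, period (6,24); ℓ=2 even so k=1
step 0: (12, 1)  from 12·(1,0) + (0,1)
step 1: (73, 6)  from 6·(12,1) + (1,0)
(x₁, y₁) = (73, 6);  73² − 148·6² = 1 ✓

73 6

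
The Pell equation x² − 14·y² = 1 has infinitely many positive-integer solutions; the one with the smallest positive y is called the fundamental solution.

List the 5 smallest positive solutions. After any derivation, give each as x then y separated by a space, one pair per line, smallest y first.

[3; 1,2,1,6] for √14; ℓ=4 ⇒ convergent index 3
k=0  a_k=3  p_k/q_k = 3/1
k=1  a_k=1  p_k/q_k = 4/1
k=2  a_k=2  p_k/q_k = 11/3
k=3  a_k=1  p_k/q_k = 15/4
→ (15, 4).  Check: 15²=225, 14·4²=224, difference 1.
(x_2, y_2) = (15·15 + 14·4·4, 15·4 + 4·15) = (449, 120)
(x_3, y_3) = (15·449 + 14·4·120, 15·120 + 4·449) = (13455, 3596)
(x_4, y_4) = (15·13455 + 14·4·3596, 15·3596 + 4·13455) = (403201, 107760)
(x_5, y_5) = (15·403201 + 14·4·107760, 15·107760 + 4·403201) = (12082575, 3229204)

15 4
449 120
13455 3596
403201 107760
12082575 3229204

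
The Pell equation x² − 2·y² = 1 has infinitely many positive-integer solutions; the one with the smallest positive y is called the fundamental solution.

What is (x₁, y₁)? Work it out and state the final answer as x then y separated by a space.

[1; 2] for √2; ℓ=1 ⇒ convergent index 1
k=0  a_k=1  p_k/q_k = 1/1
k=1  a_k=2  p_k/q_k = 3/2
→ (3, 2).  Check: 3²=9, 2·2²=8, difference 1.

3 2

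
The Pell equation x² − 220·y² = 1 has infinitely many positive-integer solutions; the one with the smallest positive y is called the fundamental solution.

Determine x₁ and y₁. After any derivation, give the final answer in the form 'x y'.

d=220: √d = [14; 1,4,1,28] (ℓ=4, even), read p_3/q_3
k=0  a_k=14  p_k/q_k = 14/1
…
k=2  a_k=4  p_k/q_k = 74/5
k=3  a_k=1  p_k/q_k = 89/6
fundamental: x₁=89, y₁=6  (since 7921 − 220·36 = 1)

89 6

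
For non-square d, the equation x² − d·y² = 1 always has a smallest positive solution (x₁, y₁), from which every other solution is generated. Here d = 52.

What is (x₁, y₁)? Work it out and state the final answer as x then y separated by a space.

d=52: √d = [7; 4,1,2,1,4,14] (ℓ=6, even), read p_5/q_5
step 0: (7, 1)  from 7·(1,0) + (0,1)
…
step 4: (137, 19)  from 1·(101,14) + (36,5)
step 5: (649, 90)  from 4·(137,19) + (101,14)
(x₁, y₁) = (649, 90);  649² − 52·90² = 1 ✓

649 90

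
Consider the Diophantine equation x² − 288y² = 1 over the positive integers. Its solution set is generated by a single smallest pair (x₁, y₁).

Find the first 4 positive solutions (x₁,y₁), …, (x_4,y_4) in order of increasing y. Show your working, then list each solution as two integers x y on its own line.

17 1
577 34
19601 1155
665857 39236

[16; 1,32] for √288; ℓ=2 ⇒ convergent index 1
k=0  a_k=16  p_k/q_k = 16/1
k=1  a_k=1  p_k/q_k = 17/1
(x₁, y₁) = (17, 1);  17² − 288·1² = 1 ✓
k=2:  x_2 = 17·17+288·1·1 = 577,  y_2 = 17·1+1·17 = 34
k=3:  x_3 = 17·577+288·1·34 = 19601,  y_3 = 17·34+1·577 = 1155
k=4:  x_4 = 17·19601+288·1·1155 = 665857,  y_4 = 17·1155+1·19601 = 39236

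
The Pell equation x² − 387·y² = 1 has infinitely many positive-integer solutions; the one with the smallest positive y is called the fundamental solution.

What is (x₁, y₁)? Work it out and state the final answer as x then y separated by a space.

[19; 1,2,19,2,1,38] for √387; ℓ=6 ⇒ convergent index 5
k=0  a_k=19  p_k/q_k = 19/1
k=1  a_k=1  p_k/q_k = 20/1
…
k=4  a_k=2  p_k/q_k = 2341/119
k=5  a_k=1  p_k/q_k = 3482/177
fundamental: x₁=3482, y₁=177  (since 12124324 − 387·31329 = 1)

3482 177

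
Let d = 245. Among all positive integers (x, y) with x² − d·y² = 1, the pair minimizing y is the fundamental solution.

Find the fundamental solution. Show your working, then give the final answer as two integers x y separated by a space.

[15; 1,1,1,7,6,7,1,1,1,30] for √245; ℓ=10 ⇒ convergent index 9
a_0=15:  p_0=15·1+0=15,  q_0=15·0+1=1
…
a_8=1:  p_8=1·18016+15809=33825,  q_8=1·1151+1010=2161
a_9=1:  p_9=1·33825+18016=51841,  q_9=1·2161+1151=3312
fundamental: x₁=51841, y₁=3312  (since 2687489281 − 245·10969344 = 1)

51841 3312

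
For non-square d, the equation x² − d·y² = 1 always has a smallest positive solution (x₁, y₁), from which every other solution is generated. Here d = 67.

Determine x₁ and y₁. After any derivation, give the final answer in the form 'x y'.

d=67: √d = [8; 5,2,1,1,7,1,1,2,5,16] (ℓ=10, even), read p_9/q_9
a_0=8:  p_0=8·1+0=8,  q_0=8·0+1=1
a_1=5:  p_1=5·8+1=41,  q_1=5·1+0=5
…
a_3=1:  p_3=1·90+41=131,  q_3=1·11+5=16
a_4=1:  p_4=1·131+90=221,  q_4=1·16+11=27
a_5=7:  p_5=7·221+131=1678,  q_5=7·27+16=205
…
a_8=2:  p_8=2·3577+1899=9053,  q_8=2·437+232=1106
a_9=5:  p_9=5·9053+3577=48842,  q_9=5·1106+437=5967
→ (48842, 5967).  Check: 48842²=2385540964, 67·5967²=2385540963, difference 1.

48842 5967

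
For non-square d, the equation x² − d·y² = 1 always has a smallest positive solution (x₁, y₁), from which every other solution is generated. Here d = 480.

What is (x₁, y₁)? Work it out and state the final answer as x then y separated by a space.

241 11

d=480: √d = [21; 1,9,1,42] (ℓ=4, even), read p_3/q_3
k=0  a_k=21  p_k/q_k = 21/1
k=1  a_k=1  p_k/q_k = 22/1
k=2  a_k=9  p_k/q_k = 219/10
k=3  a_k=1  p_k/q_k = 241/11
fundamental: x₁=241, y₁=11  (since 58081 − 480·121 = 1)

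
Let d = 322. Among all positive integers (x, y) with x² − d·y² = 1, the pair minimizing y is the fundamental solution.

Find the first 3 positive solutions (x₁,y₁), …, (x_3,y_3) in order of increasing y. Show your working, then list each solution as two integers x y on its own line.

323 18
208657 11628
134792099 7511670

√322 = [17; 1,16,1,34, …], period ℓ=4 (even) → k=3
step 0: (17, 1)  from 17·(1,0) + (0,1)
step 1: (18, 1)  from 1·(17,1) + (1,0)
step 2: (305, 17)  from 16·(18,1) + (17,1)
step 3: (323, 18)  from 1·(305,17) + (18,1)
fundamental: x₁=323, y₁=18  (since 104329 − 322·324 = 1)
(x_2, y_2) = (323·323 + 322·18·18, 323·18 + 18·323) = (208657, 11628)
(x_3, y_3) = (323·208657 + 322·18·11628, 323·11628 + 18·208657) = (134792099, 7511670)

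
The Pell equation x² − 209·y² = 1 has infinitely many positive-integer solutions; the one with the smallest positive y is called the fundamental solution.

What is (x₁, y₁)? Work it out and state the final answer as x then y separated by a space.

√209 = [14; 2,5,3,2,3,5,2,28, …], period ℓ=8 (even) → k=7
k=0  a_k=14  p_k/q_k = 14/1
k=1  a_k=2  p_k/q_k = 29/2
k=2  a_k=5  p_k/q_k = 159/11
k=3  a_k=3  p_k/q_k = 506/35
…
k=6  a_k=5  p_k/q_k = 21266/1471
k=7  a_k=2  p_k/q_k = 46551/3220
(x₁, y₁) = (46551, 3220);  46551² − 209·3220² = 1 ✓

46551 3220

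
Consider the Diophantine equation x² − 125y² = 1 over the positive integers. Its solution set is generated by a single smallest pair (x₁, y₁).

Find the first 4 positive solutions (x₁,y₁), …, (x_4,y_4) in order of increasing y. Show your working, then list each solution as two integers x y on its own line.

930249 83204
1730726404001 154800875592
3220013013190122249 288006719437081612
5990827771012465337616001 535835925499096664087184

√125 → a₀=11, period (5,1,1,5,22); ℓ=5 odd so k=9
a_0=11:  p_0=11·1+0=11,  q_0=11·0+1=1
…
a_3=1:  p_3=1·67+56=123,  q_3=1·6+5=11
…
a_5=22:  p_5=22·682+123=15127,  q_5=22·61+11=1353
a_6=5:  p_6=5·15127+682=76317,  q_6=5·1353+61=6826
…
a_8=1:  p_8=1·91444+76317=167761,  q_8=1·8179+6826=15005
a_9=5:  p_9=5·167761+91444=930249,  q_9=5·15005+8179=83204
fundamental: x₁=930249, y₁=83204  (since 865363202001 − 125·6922905616 = 1)
n=2: (930249,83204)∘(930249,83204) = (930249·930249+125·83204·83204, 930249·83204+83204·930249) = (1730726404001,154800875592)
n=3: (1730726404001,154800875592)∘(930249,83204) = (930249·1730726404001+125·83204·154800875592, 930249·154800875592+83204·1730726404001) = (3220013013190122249,288006719437081612)
n=4: (3220013013190122249,288006719437081612)∘(930249,83204) = (930249·3220013013190122249+125·83204·288006719437081612, 930249·288006719437081612+83204·3220013013190122249) = (5990827771012465337616001,535835925499096664087184)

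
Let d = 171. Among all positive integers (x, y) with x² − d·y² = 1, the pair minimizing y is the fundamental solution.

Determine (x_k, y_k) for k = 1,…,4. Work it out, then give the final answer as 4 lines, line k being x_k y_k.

d=171: √d = [13; 13,26] (ℓ=2, even), read p_1/q_1
i=0: a=13 ⇒ p=13, q=1
i=1: a=13 ⇒ p=170, q=13
→ (170, 13).  Check: 170²=28900, 171·13²=28899, difference 1.
(x_2, y_2) = (170·170 + 171·13·13, 170·13 + 13·170) = (57799, 4420)
(x_3, y_3) = (170·57799 + 171·13·4420, 170·4420 + 13·57799) = (19651490, 1502787)
(x_4, y_4) = (170·19651490 + 171·13·1502787, 170·1502787 + 13·19651490) = (6681448801, 510943160)

170 13
57799 4420
19651490 1502787
6681448801 510943160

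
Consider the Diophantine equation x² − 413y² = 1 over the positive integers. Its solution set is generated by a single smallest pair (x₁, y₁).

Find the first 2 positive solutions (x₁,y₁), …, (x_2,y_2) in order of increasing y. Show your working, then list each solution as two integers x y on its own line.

d=413: √d = [20; 3,9,1,4,1,9,3,40] (ℓ=8, even), read p_7/q_7
i=0: a=20 ⇒ p=20, q=1
…
i=4: a=4 ⇒ p=3089, q=152
…
i=6: a=9 ⇒ p=36560, q=1799
i=7: a=3 ⇒ p=113399, q=5580
fundamental: x₁=113399, y₁=5580  (since 12859333201 − 413·31136400 = 1)
k=2:  x_2 = 113399·113399+413·5580·5580 = 25718666401,  y_2 = 113399·5580+5580·113399 = 1265532840

113399 5580
25718666401 1265532840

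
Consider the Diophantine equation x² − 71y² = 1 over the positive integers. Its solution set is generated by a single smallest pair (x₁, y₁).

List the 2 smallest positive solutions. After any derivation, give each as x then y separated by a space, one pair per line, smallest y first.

3480 413
24220799 2874480

√71 = [8; 2,2,1,7,1,2,2,16, …], period ℓ=8 (even) → k=7
i=0: a=8 ⇒ p=8, q=1
i=1: a=2 ⇒ p=17, q=2
i=2: a=2 ⇒ p=42, q=5
i=3: a=1 ⇒ p=59, q=7
…
i=5: a=1 ⇒ p=514, q=61
i=6: a=2 ⇒ p=1483, q=176
i=7: a=2 ⇒ p=3480, q=413
(x₁, y₁) = (3480, 413);  3480² − 71·413² = 1 ✓
k=2:  x_2 = 3480·3480+71·413·413 = 24220799,  y_2 = 3480·413+413·3480 = 2874480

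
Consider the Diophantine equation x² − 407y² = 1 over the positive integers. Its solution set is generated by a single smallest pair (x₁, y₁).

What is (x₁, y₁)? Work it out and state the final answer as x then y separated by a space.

√407 → a₀=20, period (5,1,2,1,5,40); ℓ=6 even so k=5
i=0: a=20 ⇒ p=20, q=1
…
i=3: a=2 ⇒ p=343, q=17
i=4: a=1 ⇒ p=464, q=23
i=5: a=5 ⇒ p=2663, q=132
(x₁, y₁) = (2663, 132);  2663² − 407·132² = 1 ✓

2663 132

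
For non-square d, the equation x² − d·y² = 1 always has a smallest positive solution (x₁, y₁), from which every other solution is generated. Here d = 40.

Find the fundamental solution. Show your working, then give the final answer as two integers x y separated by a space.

19 3

√40 = [6; 3,12, …], period ℓ=2 (even) → k=1
i=0: a=6 ⇒ p=6, q=1
i=1: a=3 ⇒ p=19, q=3
(x₁, y₁) = (19, 3);  19² − 40·3² = 1 ✓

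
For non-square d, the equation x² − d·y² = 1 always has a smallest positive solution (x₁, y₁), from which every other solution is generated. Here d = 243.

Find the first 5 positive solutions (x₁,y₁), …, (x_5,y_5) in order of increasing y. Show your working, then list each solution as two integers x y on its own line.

70226 4505
9863382151 632736260
1385331749802026 88869073185015
194572614913330773601 12481839066348990520
27328112908421802064005626 1753099260457979343330025

[15; 1,1,2,3,15,3,2,1,1,30] for √243; ℓ=10 ⇒ convergent index 9
a_0=15:  p_0=15·1+0=15,  q_0=15·0+1=1
a_1=1:  p_1=1·15+1=16,  q_1=1·1+0=1
…
a_3=2:  p_3=2·31+16=78,  q_3=2·2+1=5
…
a_5=15:  p_5=15·265+78=4053,  q_5=15·17+5=260
a_6=3:  p_6=3·4053+265=12424,  q_6=3·260+17=797
a_7=2:  p_7=2·12424+4053=28901,  q_7=2·797+260=1854
a_8=1:  p_8=1·28901+12424=41325,  q_8=1·1854+797=2651
a_9=1:  p_9=1·41325+28901=70226,  q_9=1·2651+1854=4505
→ (70226, 4505).  Check: 70226²=4931691076, 243·4505²=4931691075, difference 1.
n=2: (70226,4505)∘(70226,4505) = (70226·70226+243·4505·4505, 70226·4505+4505·70226) = (9863382151,632736260)
n=3: (9863382151,632736260)∘(70226,4505) = (70226·9863382151+243·4505·632736260, 70226·632736260+4505·9863382151) = (1385331749802026,88869073185015)
n=4: (1385331749802026,88869073185015)∘(70226,4505) = (70226·1385331749802026+243·4505·88869073185015, 70226·88869073185015+4505·1385331749802026) = (194572614913330773601,12481839066348990520)
n=5: (194572614913330773601,12481839066348990520)∘(70226,4505) = (70226·194572614913330773601+243·4505·12481839066348990520, 70226·12481839066348990520+4505·194572614913330773601) = (27328112908421802064005626,1753099260457979343330025)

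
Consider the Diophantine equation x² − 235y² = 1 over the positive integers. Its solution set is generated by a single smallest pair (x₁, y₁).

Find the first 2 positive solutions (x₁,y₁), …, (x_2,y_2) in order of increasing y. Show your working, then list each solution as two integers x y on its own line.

46 3
4231 276

d=235: √d = [15; 3,30] (ℓ=2, even), read p_1/q_1
step 0: (15, 1)  from 15·(1,0) + (0,1)
step 1: (46, 3)  from 3·(15,1) + (1,0)
(x₁, y₁) = (46, 3);  46² − 235·3² = 1 ✓
(46+3√235)^2 = 4231 + 276√235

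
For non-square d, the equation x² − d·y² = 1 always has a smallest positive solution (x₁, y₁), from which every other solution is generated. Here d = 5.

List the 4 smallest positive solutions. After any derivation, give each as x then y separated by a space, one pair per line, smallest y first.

9 4
161 72
2889 1292
51841 23184

√5 → a₀=2, period (4); ℓ=1 odd so k=1
step 0: (2, 1)  from 2·(1,0) + (0,1)
step 1: (9, 4)  from 4·(2,1) + (1,0)
(x₁, y₁) = (9, 4);  9² − 5·4² = 1 ✓
(9+4√5)^2 = 161 + 72√5
(9+4√5)^3 = 2889 + 1292√5
(9+4√5)^4 = 51841 + 23184√5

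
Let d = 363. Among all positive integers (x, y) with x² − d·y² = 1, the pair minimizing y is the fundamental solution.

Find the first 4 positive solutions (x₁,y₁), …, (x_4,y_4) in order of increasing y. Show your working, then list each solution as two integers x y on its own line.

362 19
262087 13756
189750626 9959325
137379191137 7210537544

√363 → a₀=19, period (19,38); ℓ=2 even so k=1
step 0: (19, 1)  from 19·(1,0) + (0,1)
step 1: (362, 19)  from 19·(19,1) + (1,0)
(x₁, y₁) = (362, 19);  362² − 363·19² = 1 ✓
n=2: (362,19)∘(362,19) = (362·362+363·19·19, 362·19+19·362) = (262087,13756)
n=3: (262087,13756)∘(362,19) = (362·262087+363·19·13756, 362·13756+19·262087) = (189750626,9959325)
n=4: (189750626,9959325)∘(362,19) = (362·189750626+363·19·9959325, 362·9959325+19·189750626) = (137379191137,7210537544)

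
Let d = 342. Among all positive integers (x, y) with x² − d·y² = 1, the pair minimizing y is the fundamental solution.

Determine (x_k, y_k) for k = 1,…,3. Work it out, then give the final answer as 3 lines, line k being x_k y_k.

37 2
2737 148
202501 10950

d=342: √d = [18; 2,36] (ℓ=2, even), read p_1/q_1
step 0: (18, 1)  from 18·(1,0) + (0,1)
step 1: (37, 2)  from 2·(18,1) + (1,0)
(x₁, y₁) = (37, 2);  37² − 342·2² = 1 ✓
n=2: (37,2)∘(37,2) = (37·37+342·2·2, 37·2+2·37) = (2737,148)
n=3: (2737,148)∘(37,2) = (37·2737+342·2·148, 37·148+2·2737) = (202501,10950)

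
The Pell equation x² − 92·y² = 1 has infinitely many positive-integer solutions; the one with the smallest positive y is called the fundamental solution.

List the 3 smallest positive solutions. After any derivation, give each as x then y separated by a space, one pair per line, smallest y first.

d=92: √d = [9; 1,1,2,4,2,1,1,18] (ℓ=8, even), read p_7/q_7
a_0=9:  p_0=9·1+0=9,  q_0=9·0+1=1
a_1=1:  p_1=1·9+1=10,  q_1=1·1+0=1
a_2=1:  p_2=1·10+9=19,  q_2=1·1+1=2
a_3=2:  p_3=2·19+10=48,  q_3=2·2+1=5
a_4=4:  p_4=4·48+19=211,  q_4=4·5+2=22
a_5=2:  p_5=2·211+48=470,  q_5=2·22+5=49
a_6=1:  p_6=1·470+211=681,  q_6=1·49+22=71
a_7=1:  p_7=1·681+470=1151,  q_7=1·71+49=120
→ (1151, 120).  Check: 1151²=1324801, 92·120²=1324800, difference 1.
(x_2, y_2) = (1151·1151 + 92·120·120, 1151·120 + 120·1151) = (2649601, 276240)
(x_3, y_3) = (1151·2649601 + 92·120·276240, 1151·276240 + 120·2649601) = (6099380351, 635904360)

1151 120
2649601 276240
6099380351 635904360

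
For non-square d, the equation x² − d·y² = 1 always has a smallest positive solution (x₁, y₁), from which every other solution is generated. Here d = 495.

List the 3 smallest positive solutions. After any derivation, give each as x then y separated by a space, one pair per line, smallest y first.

√495 = [22; 4,44, …], period ℓ=2 (even) → k=1
i=0: a=22 ⇒ p=22, q=1
i=1: a=4 ⇒ p=89, q=4
→ (89, 4).  Check: 89²=7921, 495·4²=7920, difference 1.
(89+4√495)^2 = 15841 + 712√495
(89+4√495)^3 = 2819609 + 126732√495

89 4
15841 712
2819609 126732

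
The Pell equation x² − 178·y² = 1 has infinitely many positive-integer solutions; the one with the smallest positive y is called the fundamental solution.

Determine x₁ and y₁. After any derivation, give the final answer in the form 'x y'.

[13; 2,1,12,1,2,26] for √178; ℓ=6 ⇒ convergent index 5
a_0=13:  p_0=13·1+0=13,  q_0=13·0+1=1
…
a_2=1:  p_2=1·27+13=40,  q_2=1·2+1=3
a_3=12:  p_3=12·40+27=507,  q_3=12·3+2=38
a_4=1:  p_4=1·507+40=547,  q_4=1·38+3=41
a_5=2:  p_5=2·547+507=1601,  q_5=2·41+38=120
→ (1601, 120).  Check: 1601²=2563201, 178·120²=2563200, difference 1.

1601 120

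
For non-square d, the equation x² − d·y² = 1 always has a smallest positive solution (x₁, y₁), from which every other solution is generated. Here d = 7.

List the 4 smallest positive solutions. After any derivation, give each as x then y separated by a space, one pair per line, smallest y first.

8 3
127 48
2024 765
32257 12192

√7 → a₀=2, period (1,1,1,4); ℓ=4 even so k=3
k=0  a_k=2  p_k/q_k = 2/1
k=1  a_k=1  p_k/q_k = 3/1
k=2  a_k=1  p_k/q_k = 5/2
k=3  a_k=1  p_k/q_k = 8/3
(x₁, y₁) = (8, 3);  8² − 7·3² = 1 ✓
(x_2, y_2) = (8·8 + 7·3·3, 8·3 + 3·8) = (127, 48)
(x_3, y_3) = (8·127 + 7·3·48, 8·48 + 3·127) = (2024, 765)
(x_4, y_4) = (8·2024 + 7·3·765, 8·765 + 3·2024) = (32257, 12192)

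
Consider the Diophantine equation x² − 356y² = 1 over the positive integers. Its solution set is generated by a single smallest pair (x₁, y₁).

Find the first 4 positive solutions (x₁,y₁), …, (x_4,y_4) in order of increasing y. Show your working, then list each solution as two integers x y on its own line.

500001 26500
500002000001 26500053000
500003000004500001 26500106000079500
500004000010000008000001 26500159000265000106000

[18; 1,6,1,1,2,…,6,1,36] for √356; ℓ=14 ⇒ convergent index 13
i=0: a=18 ⇒ p=18, q=1
…
i=4: a=1 ⇒ p=283, q=15
…
i=9: a=2 ⇒ p=28151, q=1492
…
i=11: a=1 ⇒ p=66019, q=3499
i=12: a=6 ⇒ p=433982, q=23001
i=13: a=1 ⇒ p=500001, q=26500
fundamental: x₁=500001, y₁=26500  (since 250001000001 − 356·702250000 = 1)
n=2: (500001,26500)∘(500001,26500) = (500001·500001+356·26500·26500, 500001·26500+26500·500001) = (500002000001,26500053000)
n=3: (500002000001,26500053000)∘(500001,26500) = (500001·500002000001+356·26500·26500053000, 500001·26500053000+26500·500002000001) = (500003000004500001,26500106000079500)
n=4: (500003000004500001,26500106000079500)∘(500001,26500) = (500001·500003000004500001+356·26500·26500106000079500, 500001·26500106000079500+26500·500003000004500001) = (500004000010000008000001,26500159000265000106000)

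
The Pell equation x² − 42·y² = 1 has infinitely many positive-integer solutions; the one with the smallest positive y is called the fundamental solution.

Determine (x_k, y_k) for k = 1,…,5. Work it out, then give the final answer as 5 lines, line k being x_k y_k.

13 2
337 52
8749 1350
227137 35048
5896813 909898

d=42: √d = [6; 2,12] (ℓ=2, even), read p_1/q_1
a_0=6:  p_0=6·1+0=6,  q_0=6·0+1=1
a_1=2:  p_1=2·6+1=13,  q_1=2·1+0=2
→ (13, 2).  Check: 13²=169, 42·2²=168, difference 1.
k=2:  x_2 = 13·13+42·2·2 = 337,  y_2 = 13·2+2·13 = 52
k=3:  x_3 = 13·337+42·2·52 = 8749,  y_3 = 13·52+2·337 = 1350
k=4:  x_4 = 13·8749+42·2·1350 = 227137,  y_4 = 13·1350+2·8749 = 35048
k=5:  x_5 = 13·227137+42·2·35048 = 5896813,  y_5 = 13·35048+2·227137 = 909898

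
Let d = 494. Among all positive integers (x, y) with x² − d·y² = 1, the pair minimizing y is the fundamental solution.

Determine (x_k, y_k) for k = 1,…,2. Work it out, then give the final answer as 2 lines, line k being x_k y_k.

73035 3286
10668222449 479986020

[22; 4,2,2,1,2,1,2,2,4,44] for √494; ℓ=10 ⇒ convergent index 9
k=0  a_k=22  p_k/q_k = 22/1
k=1  a_k=4  p_k/q_k = 89/4
…
k=4  a_k=1  p_k/q_k = 689/31
…
k=7  a_k=2  p_k/q_k = 6979/314
k=8  a_k=2  p_k/q_k = 16514/743
k=9  a_k=4  p_k/q_k = 73035/3286
(x₁, y₁) = (73035, 3286);  73035² − 494·3286² = 1 ✓
k=2:  x_2 = 73035·73035+494·3286·3286 = 10668222449,  y_2 = 73035·3286+3286·73035 = 479986020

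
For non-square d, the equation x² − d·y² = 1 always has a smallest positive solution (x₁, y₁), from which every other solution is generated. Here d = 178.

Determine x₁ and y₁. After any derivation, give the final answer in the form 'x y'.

1601 120

√178 → a₀=13, period (2,1,12,1,2,26); ℓ=6 even so k=5
k=0  a_k=13  p_k/q_k = 13/1
k=1  a_k=2  p_k/q_k = 27/2
k=2  a_k=1  p_k/q_k = 40/3
k=3  a_k=12  p_k/q_k = 507/38
k=4  a_k=1  p_k/q_k = 547/41
k=5  a_k=2  p_k/q_k = 1601/120
fundamental: x₁=1601, y₁=120  (since 2563201 − 178·14400 = 1)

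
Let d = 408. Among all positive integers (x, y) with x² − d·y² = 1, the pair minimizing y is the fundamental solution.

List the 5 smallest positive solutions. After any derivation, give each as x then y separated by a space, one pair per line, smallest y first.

101 5
20401 1010
4120901 204015
832401601 41210020
168141002501 8324220025

√408 = [20; 5,40, …], period ℓ=2 (even) → k=1
k=0  a_k=20  p_k/q_k = 20/1
k=1  a_k=5  p_k/q_k = 101/5
→ (101, 5).  Check: 101²=10201, 408·5²=10200, difference 1.
n=2: (101,5)∘(101,5) = (101·101+408·5·5, 101·5+5·101) = (20401,1010)
n=3: (20401,1010)∘(101,5) = (101·20401+408·5·1010, 101·1010+5·20401) = (4120901,204015)
n=4: (4120901,204015)∘(101,5) = (101·4120901+408·5·204015, 101·204015+5·4120901) = (832401601,41210020)
n=5: (832401601,41210020)∘(101,5) = (101·832401601+408·5·41210020, 101·41210020+5·832401601) = (168141002501,8324220025)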